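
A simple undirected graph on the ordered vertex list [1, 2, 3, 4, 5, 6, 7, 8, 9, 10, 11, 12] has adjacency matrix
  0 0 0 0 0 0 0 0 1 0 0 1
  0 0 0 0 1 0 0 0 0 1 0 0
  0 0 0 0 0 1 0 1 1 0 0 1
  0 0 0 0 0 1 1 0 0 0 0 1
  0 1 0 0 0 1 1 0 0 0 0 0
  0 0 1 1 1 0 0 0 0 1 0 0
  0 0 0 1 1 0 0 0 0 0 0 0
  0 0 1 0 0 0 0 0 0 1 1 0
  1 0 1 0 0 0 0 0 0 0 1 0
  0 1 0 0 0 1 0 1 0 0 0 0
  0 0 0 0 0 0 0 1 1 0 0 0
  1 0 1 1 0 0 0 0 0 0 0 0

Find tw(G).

3

A width-3 tree decomposition is:
Bags: B1 = {2, 4, 5, 7}  B2 = {2, 4, 5, 6}  B3 = {2, 4, 6, 10}  B4 = {4, 6, 10, 12}  B5 = {3, 6, 10, 12}  B6 = {3, 8, 10, 12}  B7 = {1, 3, 8, 12}  B8 = {1, 3, 8, 9}  B9 = {1, 8, 9, 11}
Tree: B1–B2, B2–B3, B3–B4, B4–B5, B5–B6, B6–B7, B7–B8, B8–B9
Each bag holds 4 vertices, so the decomposition has width 3, which upper-bounds the treewidth. For the lower bound: the 4 vertex sets {2,5,7}, {4}, {6}, {3,8,10,12} are disjoint, each induces a connected subgraph, and every pair is joined by at least one edge of G. Contracting each set to a single vertex therefore yields K_{4} as a minor, and since treewidth is minor-monotone, tw(G) ≥ tw(K_{4}) = 3. Therefore the treewidth is 3.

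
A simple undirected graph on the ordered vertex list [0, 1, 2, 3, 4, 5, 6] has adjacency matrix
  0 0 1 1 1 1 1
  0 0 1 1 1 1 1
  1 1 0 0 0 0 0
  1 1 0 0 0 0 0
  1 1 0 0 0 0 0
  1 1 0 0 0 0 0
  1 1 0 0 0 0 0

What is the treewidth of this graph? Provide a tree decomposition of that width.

Each bag holds 3 vertices, so the decomposition has width 2, which upper-bounds the treewidth. For the lower bound, G contains the cycle 0–5–1–2–0, so G is not a forest; only forests have treewidth ≤ 1, hence tw(G) ≥ 2. Therefore the treewidth is 2.

Treewidth 2.
One optimal decomposition is:
Bags: B1 = {0, 1, 5}  B2 = {0, 1, 2}  B3 = {0, 1, 6}  B4 = {0, 1, 3}  B5 = {0, 1, 4}
Tree: B1–B2, B2–B3, B3–B4, B4–B5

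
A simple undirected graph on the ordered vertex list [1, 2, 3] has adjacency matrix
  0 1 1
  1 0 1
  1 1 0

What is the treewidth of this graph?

2

A width-2 tree decomposition is:
Bags: B1 = {1, 2, 3}
Tree: (single bag)
A single bag containing all 3 vertices is trivially a valid decomposition of width 2. On the other hand G contains the 3-clique {1, 2, 3}. A clique must lie in a single bag of any decomposition, so no decomposition can have width below 2. Hence tw(G) = 2 exactly.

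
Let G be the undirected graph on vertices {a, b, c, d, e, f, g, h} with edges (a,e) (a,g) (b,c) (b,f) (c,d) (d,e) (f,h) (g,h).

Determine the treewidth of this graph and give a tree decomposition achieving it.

Treewidth 2.
One such decomposition:
Bags: B1 = {b, f, h}  B2 = {b, g, h}  B3 = {a, b, g}  B4 = {a, b, e}  B5 = {b, d, e}  B6 = {b, c, d}
Tree: B1–B2, B2–B3, B3–B4, B4–B5, B5–B6

Each bag holds 3 vertices, so the decomposition has width 2, which upper-bounds the treewidth. For the lower bound, G contains the cycle b–f–h–g–a–e–d–c–b, so G is not a forest; only forests have treewidth ≤ 1, hence tw(G) ≥ 2. Combining the bounds, tw(G) = 2.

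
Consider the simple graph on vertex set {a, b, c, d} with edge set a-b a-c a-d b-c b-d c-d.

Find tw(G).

A width-3 tree decomposition is:
Bags: B1 = {a, b, c, d}
Tree: (single bag)
With just one bag of size 4, the width is 4 − 1 = 3, so tw(G) ≤ 3. Conversely, {a, b, c, d} is a clique of size 4, and the vertices of any clique must share a bag in every tree decomposition; so some bag has ≥ 4 vertices and tw(G) ≥ 3. Therefore the treewidth is 3.

3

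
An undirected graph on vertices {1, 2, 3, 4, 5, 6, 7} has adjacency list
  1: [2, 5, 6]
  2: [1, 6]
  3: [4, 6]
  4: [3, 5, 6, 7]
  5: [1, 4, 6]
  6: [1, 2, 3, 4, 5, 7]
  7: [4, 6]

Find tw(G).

A width-2 tree decomposition is:
Bags: B1 = {4, 6, 7}  B2 = {4, 5, 6}  B3 = {3, 4, 6}  B4 = {1, 5, 6}  B5 = {1, 2, 6}
Tree: B1–B2, B1–B3, B2–B4, B4–B5
The largest bag has 3 vertices, giving width 2; this decomposition certifies tw(G) ≤ 2. On the other hand G contains the 3-clique {1, 2, 6}. A clique must lie in a single bag of any decomposition, so no decomposition can have width below 2. Combining the bounds, tw(G) = 2.

2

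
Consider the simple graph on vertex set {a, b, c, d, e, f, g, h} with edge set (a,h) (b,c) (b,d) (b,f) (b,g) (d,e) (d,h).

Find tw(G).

1

A width-1 tree decomposition is:
Bags: B1 = {b, g}  B2 = {b, d}  B3 = {d, h}  B4 = {b, c}  B5 = {a, h}  B6 = {d, e}  B7 = {b, f}
Tree: B1–B2, B2–B3, B1–B4, B3–B5, B2–B6, B2–B7
Every bag has size at most 2, so the width is 2 − 1 = 1 and tw(G) ≤ 1. G has an edge, so its treewidth is at least 1. The upper and lower bounds meet at 1, so that is the treewidth.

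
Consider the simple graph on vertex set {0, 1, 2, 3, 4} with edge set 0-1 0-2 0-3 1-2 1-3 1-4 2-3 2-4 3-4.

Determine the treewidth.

A width-3 tree decomposition is:
Bags: B1 = {0, 1, 2, 3}  B2 = {1, 2, 3, 4}
Tree: B1–B2
Every bag has size at most 4, so the width is 4 − 1 = 3 and tw(G) ≤ 3. On the other hand G contains the 4-clique {0, 1, 2, 3}. A clique must lie in a single bag of any decomposition, so no decomposition can have width below 3. The upper and lower bounds meet at 3, so that is the treewidth.

3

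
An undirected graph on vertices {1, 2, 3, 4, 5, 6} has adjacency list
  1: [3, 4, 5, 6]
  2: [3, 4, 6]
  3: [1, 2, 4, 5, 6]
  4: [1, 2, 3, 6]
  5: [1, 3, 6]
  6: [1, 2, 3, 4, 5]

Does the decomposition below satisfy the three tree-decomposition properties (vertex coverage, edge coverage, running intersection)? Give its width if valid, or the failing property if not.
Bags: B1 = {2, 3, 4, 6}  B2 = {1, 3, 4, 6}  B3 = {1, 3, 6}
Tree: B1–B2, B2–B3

A tree decomposition must satisfy three properties: every vertex lies in some bag; for every edge, both endpoints lie together in some bag; and for every vertex, the bags containing it form a connected subtree. Here vertex 5 appears in no bag, so the decomposition is invalid.

No — vertex 5 appears in no bag.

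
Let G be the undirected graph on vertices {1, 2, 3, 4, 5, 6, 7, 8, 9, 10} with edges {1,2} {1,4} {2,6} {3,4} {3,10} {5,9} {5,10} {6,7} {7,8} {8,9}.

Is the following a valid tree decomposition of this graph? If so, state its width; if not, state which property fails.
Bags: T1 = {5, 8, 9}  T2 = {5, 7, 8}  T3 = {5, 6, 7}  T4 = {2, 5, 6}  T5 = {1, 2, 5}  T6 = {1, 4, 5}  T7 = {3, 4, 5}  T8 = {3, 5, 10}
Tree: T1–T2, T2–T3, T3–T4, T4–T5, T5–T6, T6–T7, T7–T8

Vertex coverage: the bags together contain {1, 2, 3, 4, 5, 6, 7, 8, 9, 10}, the full vertex set. Edge coverage: each edge of G has both endpoints in at least one bag. Running intersection: for every vertex, the bags containing it form a connected subtree. All three properties hold, so this is a valid tree decomposition of width max|bag| − 1 = 2, and hence tw(G) ≤ 2.

Yes; width 2.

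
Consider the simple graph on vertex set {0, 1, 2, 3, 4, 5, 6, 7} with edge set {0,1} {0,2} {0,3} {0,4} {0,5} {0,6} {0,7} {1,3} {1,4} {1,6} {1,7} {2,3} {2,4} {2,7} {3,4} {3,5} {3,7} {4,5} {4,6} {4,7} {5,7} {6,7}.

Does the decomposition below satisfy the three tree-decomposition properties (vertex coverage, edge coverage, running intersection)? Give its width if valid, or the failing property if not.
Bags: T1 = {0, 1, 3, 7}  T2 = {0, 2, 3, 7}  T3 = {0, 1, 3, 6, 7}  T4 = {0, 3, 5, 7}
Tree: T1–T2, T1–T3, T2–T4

A tree decomposition must satisfy three properties: every vertex lies in some bag; for every edge, both endpoints lie together in some bag; and for every vertex, the bags containing it form a connected subtree. Here vertex 4 appears in no bag, so the decomposition is invalid.

No — vertex 4 appears in no bag.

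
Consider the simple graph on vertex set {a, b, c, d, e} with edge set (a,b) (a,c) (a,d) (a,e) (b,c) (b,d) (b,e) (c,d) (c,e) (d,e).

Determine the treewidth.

4

A width-4 tree decomposition is:
Bags: B1 = {a, b, c, d, e}
Tree: (single bag)
A single bag containing all 5 vertices is trivially a valid decomposition of width 4. For the lower bound, the 5 vertices {a, b, c, d, e} are pairwise adjacent, and any tree decomposition puts a clique entirely inside one bag — forcing width ≥ 4. The upper and lower bounds meet at 4, so that is the treewidth.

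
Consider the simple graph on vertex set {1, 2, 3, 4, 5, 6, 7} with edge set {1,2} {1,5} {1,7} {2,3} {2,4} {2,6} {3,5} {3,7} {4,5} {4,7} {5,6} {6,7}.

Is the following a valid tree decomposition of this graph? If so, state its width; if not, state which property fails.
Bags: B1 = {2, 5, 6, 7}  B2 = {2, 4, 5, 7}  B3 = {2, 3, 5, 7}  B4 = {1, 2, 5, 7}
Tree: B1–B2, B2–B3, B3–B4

Every vertex of G appears in some bag (union = {1, 2, 3, 4, 5, 6, 7}); every edge is covered by a bag; and for each vertex v the set of bags containing v is connected in the bag tree. The decomposition is therefore valid. The largest bag has 4 vertices, so the width is 3.

Yes; width 3.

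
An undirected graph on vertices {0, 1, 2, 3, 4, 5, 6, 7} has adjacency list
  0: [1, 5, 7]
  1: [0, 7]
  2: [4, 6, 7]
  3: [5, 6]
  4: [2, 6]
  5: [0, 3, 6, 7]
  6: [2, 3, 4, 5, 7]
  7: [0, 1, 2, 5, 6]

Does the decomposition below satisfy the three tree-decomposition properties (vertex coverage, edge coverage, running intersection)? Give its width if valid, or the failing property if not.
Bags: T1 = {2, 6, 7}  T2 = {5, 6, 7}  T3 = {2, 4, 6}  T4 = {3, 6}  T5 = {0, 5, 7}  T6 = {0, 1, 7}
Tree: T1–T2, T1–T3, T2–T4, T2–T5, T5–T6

A tree decomposition must satisfy three properties: every vertex lies in some bag; for every edge, both endpoints lie together in some bag; and for every vertex, the bags containing it form a connected subtree. Here edge (5,3) lies in no bag, so the decomposition is invalid.

No — edge (5,3) lies in no bag.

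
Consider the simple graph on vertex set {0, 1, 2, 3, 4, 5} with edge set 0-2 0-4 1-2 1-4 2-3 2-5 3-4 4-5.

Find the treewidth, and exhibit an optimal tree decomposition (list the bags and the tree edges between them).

Treewidth 2.
Bags: B1 = {1, 2, 4}  B2 = {0, 2, 4}  B3 = {2, 3, 4}  B4 = {2, 4, 5}
Tree: B1–B2, B2–B3, B3–B4

The largest bag has 3 vertices, giving width 2; this decomposition certifies tw(G) ≤ 2. For the lower bound, G contains the cycle 2–1–4–0–2, so G is not a forest; only forests have treewidth ≤ 1, hence tw(G) ≥ 2. Hence tw(G) = 2 exactly.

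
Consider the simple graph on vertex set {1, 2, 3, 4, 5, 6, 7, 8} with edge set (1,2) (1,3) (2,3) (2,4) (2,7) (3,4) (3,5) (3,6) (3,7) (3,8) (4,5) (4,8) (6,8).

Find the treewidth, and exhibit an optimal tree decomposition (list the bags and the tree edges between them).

The largest bag has 3 vertices, giving width 2; this decomposition certifies tw(G) ≤ 2. For the lower bound, the 3 vertices {3, 4, 8} are pairwise adjacent, and any tree decomposition puts a clique entirely inside one bag — forcing width ≥ 2. Hence tw(G) = 2 exactly.

Treewidth 2.
Bags: B1 = {3, 6, 8}  B2 = {3, 4, 8}  B3 = {2, 3, 4}  B4 = {3, 4, 5}  B5 = {2, 3, 7}  B6 = {1, 2, 3}
Tree: B1–B2, B2–B3, B3–B4, B3–B5, B3–B6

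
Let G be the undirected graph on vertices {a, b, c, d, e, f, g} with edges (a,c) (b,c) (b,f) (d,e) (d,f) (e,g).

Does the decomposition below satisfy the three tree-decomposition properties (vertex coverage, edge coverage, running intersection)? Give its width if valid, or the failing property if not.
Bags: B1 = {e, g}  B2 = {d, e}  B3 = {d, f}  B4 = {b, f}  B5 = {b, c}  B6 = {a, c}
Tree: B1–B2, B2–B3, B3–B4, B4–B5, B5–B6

Yes; width 1.

Vertex coverage: the bags together contain {a, b, c, d, e, f, g}, the full vertex set. Edge coverage: each edge of G has both endpoints in at least one bag. Running intersection: for every vertex, the bags containing it form a connected subtree. All three properties hold, so this is a valid tree decomposition of width max|bag| − 1 = 1, and hence tw(G) ≤ 1.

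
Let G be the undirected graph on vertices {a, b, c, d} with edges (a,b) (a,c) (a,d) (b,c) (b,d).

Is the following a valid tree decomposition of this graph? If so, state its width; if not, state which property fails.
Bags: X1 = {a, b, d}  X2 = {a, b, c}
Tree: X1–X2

Yes; width 2.

Checking the three conditions: (i) the bags cover all of {a, b, c, d}; (ii) for each edge, some bag contains both endpoints; (iii) the bags containing any fixed vertex form a subtree. All hold, so the decomposition is valid with width 3 − 1 = 2.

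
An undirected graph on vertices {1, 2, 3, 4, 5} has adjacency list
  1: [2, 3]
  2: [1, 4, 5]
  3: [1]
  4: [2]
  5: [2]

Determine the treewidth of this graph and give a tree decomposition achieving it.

The largest bag has 2 vertices, giving width 1; this decomposition certifies tw(G) ≤ 1. Any graph with an edge has treewidth ≥ 1, and G has the edge 2–5. Hence tw(G) = 1 exactly.

Treewidth 1.
One optimal decomposition is:
Bags: B1 = {2, 5}  B2 = {1, 2}  B3 = {1, 3}  B4 = {2, 4}
Tree: B1–B2, B2–B3, B2–B4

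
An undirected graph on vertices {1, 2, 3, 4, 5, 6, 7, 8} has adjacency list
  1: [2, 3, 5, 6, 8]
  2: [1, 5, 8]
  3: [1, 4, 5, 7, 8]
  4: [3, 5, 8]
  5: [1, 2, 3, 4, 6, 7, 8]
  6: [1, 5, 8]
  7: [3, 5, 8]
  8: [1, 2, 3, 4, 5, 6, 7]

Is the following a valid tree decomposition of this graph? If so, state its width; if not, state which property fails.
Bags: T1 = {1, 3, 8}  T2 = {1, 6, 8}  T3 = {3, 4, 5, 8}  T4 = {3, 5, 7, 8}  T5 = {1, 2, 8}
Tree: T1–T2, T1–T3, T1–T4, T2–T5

A tree decomposition must satisfy three properties: every vertex lies in some bag; for every edge, both endpoints lie together in some bag; and for every vertex, the bags containing it form a connected subtree. Here edge (5,1) lies in no bag, so the decomposition is invalid.

No — edge (5,1) lies in no bag.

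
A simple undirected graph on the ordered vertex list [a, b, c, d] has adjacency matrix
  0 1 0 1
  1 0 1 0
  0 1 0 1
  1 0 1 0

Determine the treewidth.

2

A width-2 tree decomposition is:
Bags: B1 = {a, c, d}  B2 = {a, b, c}
Tree: B1–B2
The largest bag has 3 vertices, giving width 2; this decomposition certifies tw(G) ≤ 2. Since c–d–a–b–c is a cycle in G, G is not acyclic. Forests are exactly the graphs of treewidth ≤ 1, so tw(G) ≥ 2. Combining the bounds, tw(G) = 2.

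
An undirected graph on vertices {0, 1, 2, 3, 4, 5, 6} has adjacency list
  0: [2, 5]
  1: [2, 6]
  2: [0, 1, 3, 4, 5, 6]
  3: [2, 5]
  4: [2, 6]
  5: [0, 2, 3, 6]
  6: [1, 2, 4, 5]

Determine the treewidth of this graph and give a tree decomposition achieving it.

The largest bag has 3 vertices, giving width 2; this decomposition certifies tw(G) ≤ 2. For the lower bound, the 3 vertices {1, 2, 6} are pairwise adjacent, and any tree decomposition puts a clique entirely inside one bag — forcing width ≥ 2. Combining the bounds, tw(G) = 2.

Treewidth 2.
One such decomposition:
Bags: B1 = {2, 5, 6}  B2 = {2, 4, 6}  B3 = {2, 3, 5}  B4 = {1, 2, 6}  B5 = {0, 2, 5}
Tree: B1–B2, B1–B3, B2–B4, B1–B5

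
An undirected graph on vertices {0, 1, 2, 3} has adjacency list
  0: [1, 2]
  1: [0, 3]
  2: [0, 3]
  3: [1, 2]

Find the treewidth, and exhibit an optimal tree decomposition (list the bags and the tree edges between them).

Treewidth 2.
One such decomposition:
Bags: B1 = {0, 1, 2}  B2 = {1, 2, 3}
Tree: B1–B2

Every bag has size at most 3, so the width is 3 − 1 = 2 and tw(G) ≤ 2. The edges 2–0–1–3–2 form a cycle, so G is not a tree and its treewidth is at least 2. Therefore the treewidth is 2.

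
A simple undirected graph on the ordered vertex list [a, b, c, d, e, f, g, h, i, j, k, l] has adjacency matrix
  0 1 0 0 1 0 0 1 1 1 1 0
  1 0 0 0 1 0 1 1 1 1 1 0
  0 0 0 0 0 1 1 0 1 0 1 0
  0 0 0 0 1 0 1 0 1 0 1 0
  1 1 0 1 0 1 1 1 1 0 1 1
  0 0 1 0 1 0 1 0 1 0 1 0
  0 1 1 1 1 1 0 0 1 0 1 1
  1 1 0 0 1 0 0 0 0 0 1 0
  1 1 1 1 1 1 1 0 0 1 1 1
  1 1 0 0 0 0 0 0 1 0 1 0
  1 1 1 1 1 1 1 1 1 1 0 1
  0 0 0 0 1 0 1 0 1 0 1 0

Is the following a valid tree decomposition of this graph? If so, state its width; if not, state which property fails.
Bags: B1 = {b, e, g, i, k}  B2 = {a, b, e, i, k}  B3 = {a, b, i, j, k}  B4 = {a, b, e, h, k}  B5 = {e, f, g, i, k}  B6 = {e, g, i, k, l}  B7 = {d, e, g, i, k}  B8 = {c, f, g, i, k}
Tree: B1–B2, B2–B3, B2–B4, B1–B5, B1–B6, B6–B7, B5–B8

Every vertex of G appears in some bag (union = {a, b, c, d, e, f, g, h, i, j, k, l}); every edge is covered by a bag; and for each vertex v the set of bags containing v is connected in the bag tree. The decomposition is therefore valid. The largest bag has 5 vertices, so the width is 4.

Yes; width 4.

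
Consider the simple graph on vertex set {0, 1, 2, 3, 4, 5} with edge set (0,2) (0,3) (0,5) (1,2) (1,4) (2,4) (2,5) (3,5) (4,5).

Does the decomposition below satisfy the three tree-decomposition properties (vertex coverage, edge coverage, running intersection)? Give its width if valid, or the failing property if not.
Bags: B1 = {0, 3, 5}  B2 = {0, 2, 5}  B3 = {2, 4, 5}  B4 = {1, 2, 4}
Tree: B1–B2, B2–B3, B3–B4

Checking the three conditions: (i) the bags cover all of {0, 1, 2, 3, 4, 5}; (ii) for each edge, some bag contains both endpoints; (iii) the bags containing any fixed vertex form a subtree. All hold, so the decomposition is valid with width 3 − 1 = 2.

Yes; width 2.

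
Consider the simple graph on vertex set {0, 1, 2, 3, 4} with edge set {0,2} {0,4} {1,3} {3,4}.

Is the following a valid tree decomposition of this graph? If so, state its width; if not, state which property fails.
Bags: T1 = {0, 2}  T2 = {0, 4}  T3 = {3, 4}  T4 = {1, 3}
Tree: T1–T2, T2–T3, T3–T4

Every vertex of G appears in some bag (union = {0, 1, 2, 3, 4}); every edge is covered by a bag; and for each vertex v the set of bags containing v is connected in the bag tree. The decomposition is therefore valid. The largest bag has 2 vertices, so the width is 1.

Yes; width 1.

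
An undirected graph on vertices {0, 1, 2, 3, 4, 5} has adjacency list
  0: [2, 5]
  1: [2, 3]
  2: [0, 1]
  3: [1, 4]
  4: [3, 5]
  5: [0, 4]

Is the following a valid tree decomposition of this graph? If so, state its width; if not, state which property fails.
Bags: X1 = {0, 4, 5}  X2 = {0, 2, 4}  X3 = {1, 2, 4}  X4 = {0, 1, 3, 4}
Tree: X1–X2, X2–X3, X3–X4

No — bags containing vertex 0 are not connected in the tree.

A tree decomposition must satisfy three properties: every vertex lies in some bag; for every edge, both endpoints lie together in some bag; and for every vertex, the bags containing it form a connected subtree. Here bags containing vertex 0 are not connected in the tree, so the decomposition is invalid.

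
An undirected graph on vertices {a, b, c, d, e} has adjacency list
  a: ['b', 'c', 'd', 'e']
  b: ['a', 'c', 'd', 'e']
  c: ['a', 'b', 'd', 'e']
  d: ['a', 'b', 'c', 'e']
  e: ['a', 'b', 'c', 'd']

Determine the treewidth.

4

A width-4 tree decomposition is:
Bags: B1 = {a, b, c, d, e}
Tree: (single bag)
With just one bag of size 5, the width is 5 − 1 = 4, so tw(G) ≤ 4. For the lower bound, the 5 vertices {a, b, c, d, e} are pairwise adjacent, and any tree decomposition puts a clique entirely inside one bag — forcing width ≥ 4. Hence tw(G) = 4 exactly.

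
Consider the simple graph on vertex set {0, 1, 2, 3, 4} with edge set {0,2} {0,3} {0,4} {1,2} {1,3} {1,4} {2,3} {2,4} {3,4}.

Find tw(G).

3

A width-3 tree decomposition is:
Bags: B1 = {0, 2, 3, 4}  B2 = {1, 2, 3, 4}
Tree: B1–B2
The largest bag has 4 vertices, giving width 3; this decomposition certifies tw(G) ≤ 3. Conversely, {0, 2, 3, 4} is a clique of size 4, and the vertices of any clique must share a bag in every tree decomposition; so some bag has ≥ 4 vertices and tw(G) ≥ 3. Combining the bounds, tw(G) = 3.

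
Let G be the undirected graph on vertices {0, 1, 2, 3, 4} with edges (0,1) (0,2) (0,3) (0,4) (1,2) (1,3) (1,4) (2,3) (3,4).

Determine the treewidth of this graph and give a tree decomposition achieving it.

Treewidth 3.
One such decomposition:
Bags: B1 = {0, 1, 2, 3}  B2 = {0, 1, 3, 4}
Tree: B1–B2

The largest bag has 4 vertices, giving width 3; this decomposition certifies tw(G) ≤ 3. On the other hand G contains the 4-clique {0, 1, 2, 3}. A clique must lie in a single bag of any decomposition, so no decomposition can have width below 3. Hence tw(G) = 3 exactly.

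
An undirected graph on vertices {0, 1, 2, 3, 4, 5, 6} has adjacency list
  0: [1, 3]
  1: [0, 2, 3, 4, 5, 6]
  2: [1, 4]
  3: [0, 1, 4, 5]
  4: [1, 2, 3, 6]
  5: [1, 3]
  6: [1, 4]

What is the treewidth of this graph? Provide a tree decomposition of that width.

Treewidth 2.
Bags: B1 = {1, 3, 5}  B2 = {1, 3, 4}  B3 = {1, 2, 4}  B4 = {1, 4, 6}  B5 = {0, 1, 3}
Tree: B1–B2, B2–B3, B3–B4, B2–B5

Each bag holds 3 vertices, so the decomposition has width 2, which upper-bounds the treewidth. For the lower bound, the 3 vertices {1, 2, 4} are pairwise adjacent, and any tree decomposition puts a clique entirely inside one bag — forcing width ≥ 2. Combining the bounds, tw(G) = 2.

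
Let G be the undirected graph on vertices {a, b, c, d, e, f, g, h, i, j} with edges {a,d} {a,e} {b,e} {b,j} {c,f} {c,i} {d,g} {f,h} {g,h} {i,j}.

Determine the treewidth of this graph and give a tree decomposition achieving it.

Treewidth 2.
One such decomposition:
Bags: B1 = {b, e, j}  B2 = {a, e, j}  B3 = {a, d, j}  B4 = {d, g, j}  B5 = {g, h, j}  B6 = {f, h, j}  B7 = {c, f, j}  B8 = {c, i, j}
Tree: B1–B2, B2–B3, B3–B4, B4–B5, B5–B6, B6–B7, B7–B8

Every bag has size at most 3, so the width is 3 − 1 = 2 and tw(G) ≤ 2. Since j–b–e–a–d–g–h–f–c–i–j is a cycle in G, G is not acyclic. Forests are exactly the graphs of treewidth ≤ 1, so tw(G) ≥ 2. Hence tw(G) = 2 exactly.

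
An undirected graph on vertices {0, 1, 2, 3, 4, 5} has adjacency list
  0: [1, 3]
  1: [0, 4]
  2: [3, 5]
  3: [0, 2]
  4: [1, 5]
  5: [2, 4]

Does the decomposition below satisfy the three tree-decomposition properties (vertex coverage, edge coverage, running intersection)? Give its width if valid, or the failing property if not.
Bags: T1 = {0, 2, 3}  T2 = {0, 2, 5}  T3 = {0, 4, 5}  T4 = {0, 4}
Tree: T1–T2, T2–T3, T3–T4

No — vertex 1 appears in no bag.

A tree decomposition must satisfy three properties: every vertex lies in some bag; for every edge, both endpoints lie together in some bag; and for every vertex, the bags containing it form a connected subtree. Here vertex 1 appears in no bag, so the decomposition is invalid.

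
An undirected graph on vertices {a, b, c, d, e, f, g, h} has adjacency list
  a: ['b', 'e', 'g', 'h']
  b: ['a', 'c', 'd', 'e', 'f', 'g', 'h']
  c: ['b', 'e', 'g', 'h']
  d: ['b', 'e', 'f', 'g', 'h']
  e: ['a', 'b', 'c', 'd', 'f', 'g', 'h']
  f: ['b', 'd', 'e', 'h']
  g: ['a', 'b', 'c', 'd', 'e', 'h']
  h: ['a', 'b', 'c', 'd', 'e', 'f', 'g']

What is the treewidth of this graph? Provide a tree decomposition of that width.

Each bag holds 5 vertices, so the decomposition has width 4, which upper-bounds the treewidth. For the lower bound, the 5 vertices {b, d, e, g, h} are pairwise adjacent, and any tree decomposition puts a clique entirely inside one bag — forcing width ≥ 4. Combining the bounds, tw(G) = 4.

Treewidth 4.
One optimal decomposition is:
Bags: B1 = {a, b, e, g, h}  B2 = {b, d, e, g, h}  B3 = {b, c, e, g, h}  B4 = {b, d, e, f, h}
Tree: B1–B2, B1–B3, B2–B4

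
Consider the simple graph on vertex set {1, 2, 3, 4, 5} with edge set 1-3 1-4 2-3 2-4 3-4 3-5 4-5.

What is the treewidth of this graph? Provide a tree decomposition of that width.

Treewidth 2.
One optimal decomposition is:
Bags: B1 = {3, 4, 5}  B2 = {2, 3, 4}  B3 = {1, 3, 4}
Tree: B1–B2, B1–B3

Every bag has size at most 3, so the width is 3 − 1 = 2 and tw(G) ≤ 2. Conversely, {1, 3, 4} is a clique of size 3, and the vertices of any clique must share a bag in every tree decomposition; so some bag has ≥ 3 vertices and tw(G) ≥ 2. Combining the bounds, tw(G) = 2.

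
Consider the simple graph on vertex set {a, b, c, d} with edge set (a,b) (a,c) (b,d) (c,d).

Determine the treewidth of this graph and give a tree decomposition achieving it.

Every bag has size at most 3, so the width is 3 − 1 = 2 and tw(G) ≤ 2. For the lower bound, G contains the cycle b–d–c–a–b, so G is not a forest; only forests have treewidth ≤ 1, hence tw(G) ≥ 2. Therefore the treewidth is 2.

Treewidth 2.
One such decomposition:
Bags: B1 = {b, c, d}  B2 = {a, b, c}
Tree: B1–B2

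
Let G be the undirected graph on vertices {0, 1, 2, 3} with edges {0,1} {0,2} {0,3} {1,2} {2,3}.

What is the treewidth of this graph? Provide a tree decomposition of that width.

Treewidth 2.
Bags: B1 = {0, 2, 3}  B2 = {0, 1, 2}
Tree: B1–B2

The largest bag has 3 vertices, giving width 2; this decomposition certifies tw(G) ≤ 2. Conversely, {0, 1, 2} is a clique of size 3, and the vertices of any clique must share a bag in every tree decomposition; so some bag has ≥ 3 vertices and tw(G) ≥ 2. The upper and lower bounds meet at 2, so that is the treewidth.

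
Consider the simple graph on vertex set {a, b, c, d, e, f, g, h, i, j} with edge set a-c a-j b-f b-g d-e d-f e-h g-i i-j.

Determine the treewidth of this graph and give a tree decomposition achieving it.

Treewidth 1.
One optimal decomposition is:
Bags: B1 = {e, h}  B2 = {d, e}  B3 = {d, f}  B4 = {b, f}  B5 = {b, g}  B6 = {g, i}  B7 = {i, j}  B8 = {a, j}  B9 = {a, c}
Tree: B1–B2, B2–B3, B3–B4, B4–B5, B5–B6, B6–B7, B7–B8, B8–B9

Each bag holds 2 vertices, so the decomposition has width 1, which upper-bounds the treewidth. G has an edge, so its treewidth is at least 1. Combining the bounds, tw(G) = 1.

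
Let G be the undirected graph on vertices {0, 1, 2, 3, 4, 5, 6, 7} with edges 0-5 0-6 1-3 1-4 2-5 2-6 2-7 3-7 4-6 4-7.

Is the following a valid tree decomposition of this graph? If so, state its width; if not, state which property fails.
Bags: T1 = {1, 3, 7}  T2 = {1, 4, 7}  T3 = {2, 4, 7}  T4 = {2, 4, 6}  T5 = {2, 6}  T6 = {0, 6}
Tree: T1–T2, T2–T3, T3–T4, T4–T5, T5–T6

A tree decomposition must satisfy three properties: every vertex lies in some bag; for every edge, both endpoints lie together in some bag; and for every vertex, the bags containing it form a connected subtree. Here vertex 5 appears in no bag, so the decomposition is invalid.

No — vertex 5 appears in no bag.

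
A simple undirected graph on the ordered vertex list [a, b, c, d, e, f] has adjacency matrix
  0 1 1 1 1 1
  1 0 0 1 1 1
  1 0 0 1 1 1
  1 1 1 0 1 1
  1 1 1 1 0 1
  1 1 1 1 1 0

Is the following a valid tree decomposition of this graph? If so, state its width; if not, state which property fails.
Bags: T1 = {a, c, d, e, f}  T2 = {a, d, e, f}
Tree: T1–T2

A tree decomposition must satisfy three properties: every vertex lies in some bag; for every edge, both endpoints lie together in some bag; and for every vertex, the bags containing it form a connected subtree. Here vertex b appears in no bag, so the decomposition is invalid.

No — vertex b appears in no bag.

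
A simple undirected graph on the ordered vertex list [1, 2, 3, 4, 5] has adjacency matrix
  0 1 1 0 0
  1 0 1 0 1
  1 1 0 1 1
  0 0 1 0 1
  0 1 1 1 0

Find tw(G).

A width-2 tree decomposition is:
Bags: B1 = {3, 4, 5}  B2 = {2, 3, 5}  B3 = {1, 2, 3}
Tree: B1–B2, B2–B3
Each bag holds 3 vertices, so the decomposition has width 2, which upper-bounds the treewidth. Conversely, {1, 2, 3} is a clique of size 3, and the vertices of any clique must share a bag in every tree decomposition; so some bag has ≥ 3 vertices and tw(G) ≥ 2. The upper and lower bounds meet at 2, so that is the treewidth.

2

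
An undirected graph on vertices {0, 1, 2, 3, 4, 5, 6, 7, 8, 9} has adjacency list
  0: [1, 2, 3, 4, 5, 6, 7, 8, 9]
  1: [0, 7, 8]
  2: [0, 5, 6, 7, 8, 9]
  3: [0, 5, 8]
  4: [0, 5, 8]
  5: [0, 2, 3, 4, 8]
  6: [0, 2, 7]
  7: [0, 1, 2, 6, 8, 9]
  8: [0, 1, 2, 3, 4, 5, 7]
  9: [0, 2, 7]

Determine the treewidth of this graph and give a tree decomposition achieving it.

Treewidth 3.
One optimal decomposition is:
Bags: B1 = {0, 3, 5, 8}  B2 = {0, 2, 5, 8}  B3 = {0, 2, 7, 8}  B4 = {0, 2, 7, 9}  B5 = {0, 1, 7, 8}  B6 = {0, 4, 5, 8}  B7 = {0, 2, 6, 7}
Tree: B1–B2, B2–B3, B3–B4, B3–B5, B1–B6, B4–B7

Each bag holds 4 vertices, so the decomposition has width 3, which upper-bounds the treewidth. Conversely, {0, 1, 7, 8} is a clique of size 4, and the vertices of any clique must share a bag in every tree decomposition; so some bag has ≥ 4 vertices and tw(G) ≥ 3. Hence tw(G) = 3 exactly.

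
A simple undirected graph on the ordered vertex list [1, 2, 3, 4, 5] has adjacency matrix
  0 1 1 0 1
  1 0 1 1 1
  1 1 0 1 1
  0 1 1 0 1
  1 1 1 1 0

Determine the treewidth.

3

A width-3 tree decomposition is:
Bags: B1 = {1, 2, 3, 5}  B2 = {2, 3, 4, 5}
Tree: B1–B2
Every bag has size at most 4, so the width is 4 − 1 = 3 and tw(G) ≤ 3. For the lower bound, the 4 vertices {1, 2, 3, 5} are pairwise adjacent, and any tree decomposition puts a clique entirely inside one bag — forcing width ≥ 3. Therefore the treewidth is 3.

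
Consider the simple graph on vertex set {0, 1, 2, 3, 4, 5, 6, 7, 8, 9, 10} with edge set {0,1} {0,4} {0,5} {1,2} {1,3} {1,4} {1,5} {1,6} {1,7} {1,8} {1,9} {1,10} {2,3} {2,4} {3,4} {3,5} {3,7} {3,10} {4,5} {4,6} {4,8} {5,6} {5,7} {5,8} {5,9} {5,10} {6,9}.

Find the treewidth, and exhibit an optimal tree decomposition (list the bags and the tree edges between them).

Treewidth 3.
One such decomposition:
Bags: B1 = {1, 4, 5, 6}  B2 = {1, 5, 6, 9}  B3 = {1, 3, 4, 5}  B4 = {1, 2, 3, 4}  B5 = {1, 3, 5, 7}  B6 = {1, 4, 5, 8}  B7 = {1, 3, 5, 10}  B8 = {0, 1, 4, 5}
Tree: B1–B2, B1–B3, B3–B4, B3–B5, B1–B6, B3–B7, B6–B8

Each bag holds 4 vertices, so the decomposition has width 3, which upper-bounds the treewidth. For the lower bound, the 4 vertices {1, 2, 3, 4} are pairwise adjacent, and any tree decomposition puts a clique entirely inside one bag — forcing width ≥ 3. Combining the bounds, tw(G) = 3.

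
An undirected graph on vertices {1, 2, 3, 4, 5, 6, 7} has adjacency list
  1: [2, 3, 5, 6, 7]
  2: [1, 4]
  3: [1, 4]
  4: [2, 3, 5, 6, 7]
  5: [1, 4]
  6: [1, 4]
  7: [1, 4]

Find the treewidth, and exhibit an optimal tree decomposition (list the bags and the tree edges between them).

The largest bag has 3 vertices, giving width 2; this decomposition certifies tw(G) ≤ 2. Since 1–5–4–3–1 is a cycle in G, G is not acyclic. Forests are exactly the graphs of treewidth ≤ 1, so tw(G) ≥ 2. The upper and lower bounds meet at 2, so that is the treewidth.

Treewidth 2.
Bags: B1 = {1, 4, 5}  B2 = {1, 3, 4}  B3 = {1, 2, 4}  B4 = {1, 4, 6}  B5 = {1, 4, 7}
Tree: B1–B2, B2–B3, B3–B4, B4–B5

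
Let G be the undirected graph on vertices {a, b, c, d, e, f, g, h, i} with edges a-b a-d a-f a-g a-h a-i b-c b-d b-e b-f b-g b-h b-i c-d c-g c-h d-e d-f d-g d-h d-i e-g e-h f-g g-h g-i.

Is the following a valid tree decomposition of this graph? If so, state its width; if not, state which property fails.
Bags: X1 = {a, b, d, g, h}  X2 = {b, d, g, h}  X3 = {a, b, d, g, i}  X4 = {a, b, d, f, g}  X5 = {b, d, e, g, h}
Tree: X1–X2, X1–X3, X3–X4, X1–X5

A tree decomposition must satisfy three properties: every vertex lies in some bag; for every edge, both endpoints lie together in some bag; and for every vertex, the bags containing it form a connected subtree. Here vertex c appears in no bag, so the decomposition is invalid.

No — vertex c appears in no bag.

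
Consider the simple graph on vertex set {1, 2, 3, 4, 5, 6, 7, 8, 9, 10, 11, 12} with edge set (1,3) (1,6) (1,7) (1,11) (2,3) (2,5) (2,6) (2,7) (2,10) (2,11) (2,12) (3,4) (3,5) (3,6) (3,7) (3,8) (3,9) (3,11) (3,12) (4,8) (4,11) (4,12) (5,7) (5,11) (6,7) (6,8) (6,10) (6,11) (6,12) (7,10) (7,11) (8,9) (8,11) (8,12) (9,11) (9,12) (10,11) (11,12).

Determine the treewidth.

A width-4 tree decomposition is:
Bags: B1 = {3, 6, 8, 11, 12}  B2 = {3, 4, 8, 11, 12}  B3 = {2, 3, 6, 11, 12}  B4 = {2, 3, 6, 7, 11}  B5 = {2, 6, 7, 10, 11}  B6 = {3, 8, 9, 11, 12}  B7 = {2, 3, 5, 7, 11}  B8 = {1, 3, 6, 7, 11}
Tree: B1–B2, B1–B3, B3–B4, B4–B5, B1–B6, B4–B7, B4–B8
Each bag holds 5 vertices, so the decomposition has width 4, which upper-bounds the treewidth. For the lower bound, the 5 vertices {2, 6, 7, 10, 11} are pairwise adjacent, and any tree decomposition puts a clique entirely inside one bag — forcing width ≥ 4. Therefore the treewidth is 4.

4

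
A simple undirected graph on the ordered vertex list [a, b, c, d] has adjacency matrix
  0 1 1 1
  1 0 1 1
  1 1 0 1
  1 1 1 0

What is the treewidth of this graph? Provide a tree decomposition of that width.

With just one bag of size 4, the width is 4 − 1 = 3, so tw(G) ≤ 3. For the lower bound, the 4 vertices {a, b, c, d} are pairwise adjacent, and any tree decomposition puts a clique entirely inside one bag — forcing width ≥ 3. The upper and lower bounds meet at 3, so that is the treewidth.

Treewidth 3.
One optimal decomposition is:
Bags: B1 = {a, b, c, d}
Tree: (single bag)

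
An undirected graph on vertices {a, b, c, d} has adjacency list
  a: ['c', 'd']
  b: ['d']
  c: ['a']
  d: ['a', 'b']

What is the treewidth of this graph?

1

A width-1 tree decomposition is:
Bags: B1 = {b, d}  B2 = {a, d}  B3 = {a, c}
Tree: B1–B2, B2–B3
Every bag has size at most 2, so the width is 2 − 1 = 1 and tw(G) ≤ 1. G has an edge, so its treewidth is at least 1. Combining the bounds, tw(G) = 1.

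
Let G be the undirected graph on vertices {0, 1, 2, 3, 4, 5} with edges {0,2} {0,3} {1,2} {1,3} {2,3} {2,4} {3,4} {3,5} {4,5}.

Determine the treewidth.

A width-2 tree decomposition is:
Bags: B1 = {0, 2, 3}  B2 = {2, 3, 4}  B3 = {3, 4, 5}  B4 = {1, 2, 3}
Tree: B1–B2, B2–B3, B2–B4
Every bag has size at most 3, so the width is 3 − 1 = 2 and tw(G) ≤ 2. For the lower bound, the 3 vertices {0, 2, 3} are pairwise adjacent, and any tree decomposition puts a clique entirely inside one bag — forcing width ≥ 2. Hence tw(G) = 2 exactly.

2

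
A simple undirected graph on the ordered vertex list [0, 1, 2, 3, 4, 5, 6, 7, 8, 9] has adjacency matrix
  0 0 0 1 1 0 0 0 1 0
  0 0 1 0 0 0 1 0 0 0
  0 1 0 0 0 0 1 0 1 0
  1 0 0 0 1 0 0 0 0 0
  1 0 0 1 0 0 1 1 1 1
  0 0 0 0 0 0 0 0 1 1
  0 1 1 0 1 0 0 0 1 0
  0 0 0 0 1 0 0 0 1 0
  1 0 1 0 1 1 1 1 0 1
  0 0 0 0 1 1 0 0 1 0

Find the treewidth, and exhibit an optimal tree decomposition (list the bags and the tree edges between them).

Treewidth 2.
Bags: B1 = {4, 7, 8}  B2 = {4, 6, 8}  B3 = {4, 8, 9}  B4 = {0, 4, 8}  B5 = {2, 6, 8}  B6 = {0, 3, 4}  B7 = {1, 2, 6}  B8 = {5, 8, 9}
Tree: B1–B2, B2–B3, B3–B4, B2–B5, B4–B6, B5–B7, B3–B8

Every bag has size at most 3, so the width is 3 − 1 = 2 and tw(G) ≤ 2. Conversely, {2, 6, 8} is a clique of size 3, and the vertices of any clique must share a bag in every tree decomposition; so some bag has ≥ 3 vertices and tw(G) ≥ 2. The upper and lower bounds meet at 2, so that is the treewidth.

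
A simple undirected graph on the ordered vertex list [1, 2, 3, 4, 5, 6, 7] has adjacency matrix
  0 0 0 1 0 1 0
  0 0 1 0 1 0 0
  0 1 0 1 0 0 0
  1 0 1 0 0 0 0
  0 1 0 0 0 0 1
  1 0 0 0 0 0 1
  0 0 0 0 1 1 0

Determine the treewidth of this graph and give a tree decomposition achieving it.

Treewidth 2.
Bags: B1 = {2, 3, 5}  B2 = {3, 5, 7}  B3 = {3, 6, 7}  B4 = {1, 3, 6}  B5 = {1, 3, 4}
Tree: B1–B2, B2–B3, B3–B4, B4–B5

Each bag holds 3 vertices, so the decomposition has width 2, which upper-bounds the treewidth. The edges 3–2–5–7–6–1–4–3 form a cycle, so G is not a tree and its treewidth is at least 2. Combining the bounds, tw(G) = 2.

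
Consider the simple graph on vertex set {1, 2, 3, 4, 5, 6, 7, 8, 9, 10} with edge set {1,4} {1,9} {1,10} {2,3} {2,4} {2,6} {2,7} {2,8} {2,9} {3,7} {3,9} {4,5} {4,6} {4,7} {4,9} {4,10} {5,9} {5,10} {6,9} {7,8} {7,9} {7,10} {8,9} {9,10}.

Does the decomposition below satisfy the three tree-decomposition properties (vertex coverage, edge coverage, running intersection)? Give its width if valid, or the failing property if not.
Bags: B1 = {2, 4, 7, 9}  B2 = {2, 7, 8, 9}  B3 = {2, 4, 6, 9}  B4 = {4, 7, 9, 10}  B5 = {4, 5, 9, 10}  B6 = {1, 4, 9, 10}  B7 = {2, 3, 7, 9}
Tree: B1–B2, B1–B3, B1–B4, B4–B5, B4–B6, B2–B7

Yes; width 3.

Every vertex of G appears in some bag (union = {1, 2, 3, 4, 5, 6, 7, 8, 9, 10}); every edge is covered by a bag; and for each vertex v the set of bags containing v is connected in the bag tree. The decomposition is therefore valid. The largest bag has 4 vertices, so the width is 3.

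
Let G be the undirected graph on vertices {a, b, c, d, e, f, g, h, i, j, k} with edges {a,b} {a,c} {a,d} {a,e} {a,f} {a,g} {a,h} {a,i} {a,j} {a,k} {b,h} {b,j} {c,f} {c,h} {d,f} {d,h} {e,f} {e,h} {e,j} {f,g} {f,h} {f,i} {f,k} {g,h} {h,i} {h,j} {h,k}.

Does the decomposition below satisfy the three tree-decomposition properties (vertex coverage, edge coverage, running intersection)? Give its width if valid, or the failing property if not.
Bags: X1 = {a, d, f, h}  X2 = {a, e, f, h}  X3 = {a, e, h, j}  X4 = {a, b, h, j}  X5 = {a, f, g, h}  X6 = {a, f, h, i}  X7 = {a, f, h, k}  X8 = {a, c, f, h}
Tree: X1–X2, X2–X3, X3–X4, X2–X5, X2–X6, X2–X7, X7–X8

Yes; width 3.

Every vertex of G appears in some bag (union = {a, b, c, d, e, f, g, h, i, j, k}); every edge is covered by a bag; and for each vertex v the set of bags containing v is connected in the bag tree. The decomposition is therefore valid. The largest bag has 4 vertices, so the width is 3.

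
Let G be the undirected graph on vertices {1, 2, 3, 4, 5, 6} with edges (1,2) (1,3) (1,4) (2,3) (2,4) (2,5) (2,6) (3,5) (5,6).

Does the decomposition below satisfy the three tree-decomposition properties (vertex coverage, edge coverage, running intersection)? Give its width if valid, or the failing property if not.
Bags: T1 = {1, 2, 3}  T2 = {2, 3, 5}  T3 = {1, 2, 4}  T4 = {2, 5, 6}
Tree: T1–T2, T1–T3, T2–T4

Yes; width 2.

Every vertex of G appears in some bag (union = {1, 2, 3, 4, 5, 6}); every edge is covered by a bag; and for each vertex v the set of bags containing v is connected in the bag tree. The decomposition is therefore valid. The largest bag has 3 vertices, so the width is 2.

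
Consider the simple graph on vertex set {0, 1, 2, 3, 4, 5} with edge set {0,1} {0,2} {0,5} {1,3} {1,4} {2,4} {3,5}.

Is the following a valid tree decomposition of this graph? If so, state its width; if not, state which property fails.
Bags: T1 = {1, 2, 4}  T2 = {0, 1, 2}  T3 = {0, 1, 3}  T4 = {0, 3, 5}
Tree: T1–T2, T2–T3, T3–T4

Vertex coverage: the bags together contain {0, 1, 2, 3, 4, 5}, the full vertex set. Edge coverage: each edge of G has both endpoints in at least one bag. Running intersection: for every vertex, the bags containing it form a connected subtree. All three properties hold, so this is a valid tree decomposition of width max|bag| − 1 = 2, and hence tw(G) ≤ 2.

Yes; width 2.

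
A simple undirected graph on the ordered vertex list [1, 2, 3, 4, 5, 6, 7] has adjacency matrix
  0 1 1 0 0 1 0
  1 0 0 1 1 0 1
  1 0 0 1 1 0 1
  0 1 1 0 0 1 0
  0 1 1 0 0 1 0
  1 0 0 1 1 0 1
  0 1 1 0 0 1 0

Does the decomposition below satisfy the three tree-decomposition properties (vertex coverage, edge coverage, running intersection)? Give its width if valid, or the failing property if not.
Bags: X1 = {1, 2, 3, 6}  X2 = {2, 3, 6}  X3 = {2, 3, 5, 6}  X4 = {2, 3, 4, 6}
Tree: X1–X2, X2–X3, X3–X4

No — vertex 7 appears in no bag.

A tree decomposition must satisfy three properties: every vertex lies in some bag; for every edge, both endpoints lie together in some bag; and for every vertex, the bags containing it form a connected subtree. Here vertex 7 appears in no bag, so the decomposition is invalid.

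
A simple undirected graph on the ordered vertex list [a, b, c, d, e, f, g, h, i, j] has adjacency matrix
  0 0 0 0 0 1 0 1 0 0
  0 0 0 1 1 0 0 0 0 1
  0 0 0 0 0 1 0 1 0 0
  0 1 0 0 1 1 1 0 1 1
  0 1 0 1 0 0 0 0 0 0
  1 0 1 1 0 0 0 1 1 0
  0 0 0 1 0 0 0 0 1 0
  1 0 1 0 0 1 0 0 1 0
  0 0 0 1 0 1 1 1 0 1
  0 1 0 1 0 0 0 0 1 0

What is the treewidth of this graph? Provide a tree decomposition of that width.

Treewidth 2.
One such decomposition:
Bags: B1 = {d, g, i}  B2 = {d, i, j}  B3 = {d, f, i}  B4 = {f, h, i}  B5 = {b, d, j}  B6 = {b, d, e}  B7 = {a, f, h}  B8 = {c, f, h}
Tree: B1–B2, B1–B3, B3–B4, B2–B5, B5–B6, B4–B7, B4–B8

The largest bag has 3 vertices, giving width 2; this decomposition certifies tw(G) ≤ 2. For the lower bound, the 3 vertices {b, d, e} are pairwise adjacent, and any tree decomposition puts a clique entirely inside one bag — forcing width ≥ 2. Therefore the treewidth is 2.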